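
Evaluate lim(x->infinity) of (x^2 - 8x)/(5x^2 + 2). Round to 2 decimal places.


For limits at infinity with equal-degree polynomials,
we compare leading coefficients.
Numerator leading term: x^2
Denominator leading term: 5x^2
Divide both by x^2:
lim = (1 - 8/x) / (5 + 2/x^2)
As x -> infinity, the 1/x and 1/x^2 terms vanish:
= 1/5 = 0.20

0.20


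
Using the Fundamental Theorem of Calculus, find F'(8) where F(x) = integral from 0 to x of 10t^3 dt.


By the Fundamental Theorem of Calculus (Part 1):
If F(x) = integral from 0 to x of f(t) dt, then F'(x) = f(x)
Here f(t) = 10t^3
So F'(x) = 10x^3
Evaluate at x = 8:
F'(8) = 10 * 8^3
= 10 * 512
= 5120

5120


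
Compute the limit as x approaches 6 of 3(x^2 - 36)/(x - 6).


Direct substitution gives 0/0, so we factor the numerator.
Factor: 3(x^2 - 36) = 3 * (x - 6)(x + 6)
Cancel the common factor (x - 6):
3(x^2 - 36)/(x - 6) = 3 * (x + 6)
Now substitute x = 6:
= 3 * (6 + 6) = 36

36


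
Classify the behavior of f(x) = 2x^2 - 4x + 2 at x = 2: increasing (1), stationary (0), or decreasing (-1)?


Compute f'(x) to determine behavior:
f'(x) = 4x - 4
f'(2) = 4 * 2 - 4
= 8 - 4
= 4
Since f'(2) > 0, the function is increasing (1)

1


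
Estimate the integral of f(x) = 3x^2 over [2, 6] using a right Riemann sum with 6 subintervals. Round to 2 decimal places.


Right Riemann sum uses right endpoints of each subinterval.
Interval: [2, 6], n = 6
dx = (6 - 2) / 6 = 2/3
Right endpoints: [8/3, 10/3, 4, 14/3, 16/3, 6]
f values: [64/3, 100/3, 48, 196/3, 256/3, 108]
Sum = dx * (sum of f values)
= 2/3 * 1084/3
= 2168/9 ≈ 240.89

240.89


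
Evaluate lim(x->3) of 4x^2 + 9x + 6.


Since polynomials are continuous, we use direct substitution.
lim(x->3) of 4x^2 + 9x + 6
= 4 * 3^2 + 9 * 3 + 6
= 36 + 27 + 6
= 69

69


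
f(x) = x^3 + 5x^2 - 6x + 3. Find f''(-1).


First derivative:
f'(x) = 3x^2 + 10x - 6
Second derivative:
f''(x) = 6x + 10
Substitute x = -1:
f''(-1) = 6 * (-1) + 10
= -6 + 10
= 4

4


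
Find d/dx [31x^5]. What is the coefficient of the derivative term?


We apply the power rule: d/dx [ax^n] = a*n * x^(n-1)
d/dx [31x^5]
= 31 * 5 * x^(5-1)
= 155x^4
The coefficient is 155

155


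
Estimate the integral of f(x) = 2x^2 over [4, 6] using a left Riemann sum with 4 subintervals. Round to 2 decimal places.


Left Riemann sum uses left endpoints of each subinterval.
Interval: [4, 6], n = 4
dx = (6 - 4) / 4 = 1/2
Left endpoints: [4, 9/2, 5, 11/2]
f values: [32, 81/2, 50, 121/2]
Sum = dx * (sum of f values)
= 1/2 * 183
= 183/2 = 91.50

91.50


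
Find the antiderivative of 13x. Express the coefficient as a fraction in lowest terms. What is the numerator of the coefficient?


Apply the power rule for integration:
integral of ax^n dx = a/(n+1) * x^(n+1) + C
integral of 13x dx
= 13/2 * x^2 + C
The coefficient in lowest terms is 13/2, and its numerator is 13

13


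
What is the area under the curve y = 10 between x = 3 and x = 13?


The area under a constant function y = 10 is a rectangle.
Width = 13 - 3 = 10
Height = 10
Area = width * height
= 10 * 10
= 100

100


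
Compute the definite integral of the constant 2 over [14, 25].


The integral of a constant k over [a, b] equals k * (b - a).
integral from 14 to 25 of 2 dx
= 2 * (25 - 14)
= 2 * 11
= 22

22


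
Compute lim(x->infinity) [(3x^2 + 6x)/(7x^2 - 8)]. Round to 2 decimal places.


For limits at infinity with equal-degree polynomials,
we compare leading coefficients.
Numerator leading term: 3x^2
Denominator leading term: 7x^2
Divide both by x^2:
lim = (3 + 6/x) / (7 - 8/x^2)
As x -> infinity, the 1/x and 1/x^2 terms vanish:
= 3/7 ≈ 0.43

0.43


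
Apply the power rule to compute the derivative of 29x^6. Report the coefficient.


We apply the power rule: d/dx [ax^n] = a*n * x^(n-1)
d/dx [29x^6]
= 29 * 6 * x^(6-1)
= 174x^5
The coefficient is 174

174


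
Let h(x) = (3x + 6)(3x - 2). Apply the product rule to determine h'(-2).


Let u(x) = 3x + 6 and v(x) = 3x - 2
u'(x) = 3
v'(x) = 3
Product rule: h'(x) = u'(x)*v(x) + u(x)*v'(x)
= 3 * (3x - 2) + (3x + 6) * 3
At x = -2:
u(-2) = 3 * (-2) + 6 = 0
v(-2) = 3 * (-2) - 2 = -8
h'(-2) = 3 * (-8) + 0 * 3
= -24 + 0
= -24

-24


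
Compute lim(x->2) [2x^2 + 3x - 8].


Since polynomials are continuous, we use direct substitution.
lim(x->2) of 2x^2 + 3x - 8
= 2 * 2^2 + 3 * 2 - 8
= 8 + 6 - 8
= 6

6


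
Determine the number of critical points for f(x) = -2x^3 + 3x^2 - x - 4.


Find where f'(x) = 0:
f(x) = -2x^3 + 3x^2 - x - 4
f'(x) = -6x^2 + 6x - 1
This is a quadratic in x. Use the discriminant to count real roots.
Discriminant = (6)^2 - 4 * (-6) * (-1)
= 36 - 24
= 12
Since discriminant > 0, f'(x) = 0 has 2 real solutions.
Number of critical points: 2

2


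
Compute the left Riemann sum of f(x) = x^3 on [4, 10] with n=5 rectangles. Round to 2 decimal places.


Left Riemann sum uses left endpoints of each subinterval.
Interval: [4, 10], n = 5
dx = (10 - 4) / 5 = 6/5
Left endpoints: [4, 26/5, 32/5, 38/5, 44/5]
f values: [64, 17576/125, 32768/125, 54872/125, 85184/125]
Sum = dx * (sum of f values)
= 6/5 * 7936/5
= 47616/25 = 1904.64

1904.64


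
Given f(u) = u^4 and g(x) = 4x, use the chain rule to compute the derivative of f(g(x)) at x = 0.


Using the chain rule: (f(g(x)))' = f'(g(x)) * g'(x)
First, find g(0):
g(0) = 4 * 0 + 0 = 0
Next, f'(u) = 4u^3
And g'(x) = 4
So f'(g(0)) * g'(0)
= 4 * 0^3 * 4
= 4 * 0 * 4
= 0

0


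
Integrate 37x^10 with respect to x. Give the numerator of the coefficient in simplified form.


Apply the power rule for integration:
integral of ax^n dx = a/(n+1) * x^(n+1) + C
integral of 37x^10 dx
= 37/11 * x^11 + C
The coefficient in lowest terms is 37/11, and its numerator is 37

37


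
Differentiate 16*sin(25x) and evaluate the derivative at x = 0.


Apply the chain rule to differentiate 16*sin(25x):
d/dx [16*sin(25x)]
= 16 * cos(25x) * d/dx(25x)
= 16 * 25 * cos(25x)
= 400 * cos(25x)
Evaluate at x = 0:
= 400 * cos(0)
= 400 * 1
= 400

400


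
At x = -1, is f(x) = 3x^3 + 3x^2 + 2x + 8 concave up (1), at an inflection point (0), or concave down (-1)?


Concavity is determined by the sign of f''(x).
f(x) = 3x^3 + 3x^2 + 2x + 8
f'(x) = 9x^2 + 6x + 2
f''(x) = 18x + 6
f''(-1) = 18 * (-1) + 6
= -18 + 6
= -12
Since f''(-1) < 0, the function is concave down (-1)

-1


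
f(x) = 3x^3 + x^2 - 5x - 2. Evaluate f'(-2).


Differentiate f(x) = 3x^3 + x^2 - 5x - 2 term by term:
f'(x) = 9x^2 + 2x - 5
Substitute x = -2:
f'(-2) = 9 * (-2)^2 + 2 * (-2) - 5
= 36 - 4 - 5
= 27

27


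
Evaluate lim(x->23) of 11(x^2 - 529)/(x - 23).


Direct substitution gives 0/0, so we factor the numerator.
Factor: 11(x^2 - 529) = 11 * (x - 23)(x + 23)
Cancel the common factor (x - 23):
11(x^2 - 529)/(x - 23) = 11 * (x + 23)
Now substitute x = 23:
= 11 * (23 + 23) = 506

506


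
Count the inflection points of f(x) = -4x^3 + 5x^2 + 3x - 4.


Inflection points occur where f''(x) = 0 and concavity changes.
f(x) = -4x^3 + 5x^2 + 3x - 4
f'(x) = -12x^2 + 10x + 3
f''(x) = -24x + 10
Set f''(x) = 0:
-24x + 10 = 0
x = -10 / (-24) = 5/12
Since f''(x) is linear (degree 1), it changes sign at this point.
Therefore there is exactly 1 inflection point.

1


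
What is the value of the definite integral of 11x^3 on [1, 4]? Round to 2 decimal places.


Find the antiderivative of 11x^3:
F(x) = 11/4 * x^4
Apply the Fundamental Theorem of Calculus:
F(4) - F(1)
= 11/4 * 4^4 - 11/4 * 1^4
= 11/4 * (256 - 1)
= 11/4 * 255
= 2805/4 = 701.25

701.25


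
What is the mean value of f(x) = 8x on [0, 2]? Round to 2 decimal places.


Average value = 1/(b-a) * integral from a to b of f(x) dx
First compute the integral of 8x:
F(x) = 4x^2
F(2) = 4 * 4 + 0 * 2 = 16
F(0) = 4 * 0 + 0 * 0 = 0
Integral = 16 - 0 = 16
Average = 16 / (2 - 0) = 16 / 2
= 8 = 8.00

8.00


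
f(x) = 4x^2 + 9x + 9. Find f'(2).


Differentiate term by term using power and sum rules:
f(x) = 4x^2 + 9x + 9
f'(x) = 8x + 9
Substitute x = 2:
f'(2) = 8 * 2 + 9
= 16 + 9
= 25

25


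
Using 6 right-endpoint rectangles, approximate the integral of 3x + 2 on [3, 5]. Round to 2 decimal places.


Right Riemann sum uses right endpoints of each subinterval.
Interval: [3, 5], n = 6
dx = (5 - 3) / 6 = 1/3
Right endpoints: [10/3, 11/3, 4, 13/3, 14/3, 5]
f values: [12, 13, 14, 15, 16, 17]
Sum = dx * (sum of f values)
= 1/3 * 87
= 29 = 29.00

29.00


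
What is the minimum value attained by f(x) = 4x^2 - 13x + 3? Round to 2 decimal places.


For a quadratic f(x) = ax^2 + bx + c with a > 0, the minimum is at the vertex.
Vertex x-coordinate: x = -b/(2a)
x = -(-13) / (2 * 4)
x = 13/8
Substitute back to find the minimum value:
f(13/8) = 4 * (13/8)^2 - 13 * (13/8) + 3
= 169/16 - 169/8 + 3
= -121/16 ≈ -7.56

-7.56


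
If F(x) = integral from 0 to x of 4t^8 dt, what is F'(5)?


By the Fundamental Theorem of Calculus (Part 1):
If F(x) = integral from 0 to x of f(t) dt, then F'(x) = f(x)
Here f(t) = 4t^8
So F'(x) = 4x^8
Evaluate at x = 5:
F'(5) = 4 * 5^8
= 4 * 390625
= 1562500

1562500


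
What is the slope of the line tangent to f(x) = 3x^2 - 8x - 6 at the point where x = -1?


The slope of the tangent line equals f'(x) at the point.
f(x) = 3x^2 - 8x - 6
f'(x) = 6x - 8
At x = -1:
f'(-1) = 6 * (-1) - 8
= -6 - 8
= -14

-14


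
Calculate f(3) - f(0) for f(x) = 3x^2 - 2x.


Net change = f(b) - f(a)
f(x) = 3x^2 - 2x
Compute f(3):
f(3) = 3 * 3^2 - 2 * 3 + 0
= 27 - 6 + 0
= 21
Compute f(0):
f(0) = 3 * 0^2 - 2 * 0 + 0
= 0 + 0 + 0
= 0
Net change = 21 - 0 = 21

21


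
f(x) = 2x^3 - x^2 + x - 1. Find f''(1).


First derivative:
f'(x) = 6x^2 - 2x + 1
Second derivative:
f''(x) = 12x - 2
Substitute x = 1:
f''(1) = 12 * 1 - 2
= 12 - 2
= 10

10


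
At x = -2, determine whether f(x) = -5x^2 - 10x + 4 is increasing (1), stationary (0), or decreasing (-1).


Compute f'(x) to determine behavior:
f'(x) = -10x - 10
f'(-2) = -10 * (-2) - 10
= 20 - 10
= 10
Since f'(-2) > 0, the function is increasing (1)

1


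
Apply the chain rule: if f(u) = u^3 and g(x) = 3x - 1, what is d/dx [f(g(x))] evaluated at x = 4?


Using the chain rule: (f(g(x)))' = f'(g(x)) * g'(x)
First, find g(4):
g(4) = 3 * 4 - 1 = 11
Next, f'(u) = 3u^2
And g'(x) = 3
So f'(g(4)) * g'(4)
= 3 * 11^2 * 3
= 3 * 121 * 3
= 1089

1089


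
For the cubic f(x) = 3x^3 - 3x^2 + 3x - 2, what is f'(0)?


Differentiate f(x) = 3x^3 - 3x^2 + 3x - 2 term by term:
f'(x) = 9x^2 - 6x + 3
Substitute x = 0:
f'(0) = 9 * 0^2 - 6 * 0 + 3
= 0 + 0 + 3
= 3

3


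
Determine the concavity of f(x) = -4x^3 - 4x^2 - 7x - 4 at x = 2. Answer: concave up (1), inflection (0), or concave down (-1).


Concavity is determined by the sign of f''(x).
f(x) = -4x^3 - 4x^2 - 7x - 4
f'(x) = -12x^2 - 8x - 7
f''(x) = -24x - 8
f''(2) = -24 * 2 - 8
= -48 - 8
= -56
Since f''(2) < 0, the function is concave down (-1)

-1


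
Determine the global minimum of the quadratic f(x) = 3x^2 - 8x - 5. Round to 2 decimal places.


For a quadratic f(x) = ax^2 + bx + c with a > 0, the minimum is at the vertex.
Vertex x-coordinate: x = -b/(2a)
x = -(-8) / (2 * 3)
x = 8/6 = 4/3
Substitute back to find the minimum value:
f(4/3) = 3 * (4/3)^2 - 8 * (4/3) - 5
= 16/3 - 32/3 - 5
= -31/3 ≈ -10.33

-10.33


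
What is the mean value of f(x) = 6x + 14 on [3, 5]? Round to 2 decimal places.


Average value = 1/(b-a) * integral from a to b of f(x) dx
First compute the integral of 6x + 14:
F(x) = 3x^2 + 14x
F(5) = 3 * 25 + 14 * 5 = 145
F(3) = 3 * 9 + 14 * 3 = 69
Integral = 145 - 69 = 76
Average = 76 / (5 - 3) = 76 / 2
= 38 = 38.00

38.00


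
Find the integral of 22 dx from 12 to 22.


The integral of a constant k over [a, b] equals k * (b - a).
integral from 12 to 22 of 22 dx
= 22 * (22 - 12)
= 22 * 10
= 220

220


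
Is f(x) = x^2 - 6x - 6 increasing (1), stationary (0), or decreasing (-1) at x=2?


Compute f'(x) to determine behavior:
f'(x) = 2x - 6
f'(2) = 2 * 2 - 6
= 4 - 6
= -2
Since f'(2) < 0, the function is decreasing (-1)

-1


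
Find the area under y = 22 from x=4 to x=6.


The area under a constant function y = 22 is a rectangle.
Width = 6 - 4 = 2
Height = 22
Area = width * height
= 2 * 22
= 44

44


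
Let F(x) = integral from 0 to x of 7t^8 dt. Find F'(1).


By the Fundamental Theorem of Calculus (Part 1):
If F(x) = integral from 0 to x of f(t) dt, then F'(x) = f(x)
Here f(t) = 7t^8
So F'(x) = 7x^8
Evaluate at x = 1:
F'(1) = 7 * 1^8
= 7 * 1
= 7

7


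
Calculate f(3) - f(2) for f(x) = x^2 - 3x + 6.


Net change = f(b) - f(a)
f(x) = x^2 - 3x + 6
Compute f(3):
f(3) = 1 * 3^2 - 3 * 3 + 6
= 9 - 9 + 6
= 6
Compute f(2):
f(2) = 1 * 2^2 - 3 * 2 + 6
= 4 - 6 + 6
= 4
Net change = 6 - 4 = 2

2


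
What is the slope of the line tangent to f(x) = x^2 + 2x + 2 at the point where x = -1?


The slope of the tangent line equals f'(x) at the point.
f(x) = x^2 + 2x + 2
f'(x) = 2x + 2
At x = -1:
f'(-1) = 2 * (-1) + 2
= -2 + 2
= 0

0


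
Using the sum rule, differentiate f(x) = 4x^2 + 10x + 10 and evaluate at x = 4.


Differentiate term by term using power and sum rules:
f(x) = 4x^2 + 10x + 10
f'(x) = 8x + 10
Substitute x = 4:
f'(4) = 8 * 4 + 10
= 32 + 10
= 42

42


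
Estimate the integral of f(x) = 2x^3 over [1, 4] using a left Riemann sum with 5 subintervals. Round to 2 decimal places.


Left Riemann sum uses left endpoints of each subinterval.
Interval: [1, 4], n = 5
dx = (4 - 1) / 5 = 3/5
Left endpoints: [1, 8/5, 11/5, 14/5, 17/5]
f values: [2, 1024/125, 2662/125, 5488/125, 9826/125]
Sum = dx * (sum of f values)
= 3/5 * 154
= 462/5 = 92.40

92.40


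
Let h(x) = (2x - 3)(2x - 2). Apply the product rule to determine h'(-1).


Let u(x) = 2x - 3 and v(x) = 2x - 2
u'(x) = 2
v'(x) = 2
Product rule: h'(x) = u'(x)*v(x) + u(x)*v'(x)
= 2 * (2x - 2) + (2x - 3) * 2
At x = -1:
u(-1) = 2 * (-1) - 3 = -5
v(-1) = 2 * (-1) - 2 = -4
h'(-1) = 2 * (-4) + (-5) * 2
= -8 - 10
= -18

-18


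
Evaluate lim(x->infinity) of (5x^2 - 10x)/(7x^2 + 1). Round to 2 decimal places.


For limits at infinity with equal-degree polynomials,
we compare leading coefficients.
Numerator leading term: 5x^2
Denominator leading term: 7x^2
Divide both by x^2:
lim = (5 - 10/x) / (7 + 1/x^2)
As x -> infinity, the 1/x and 1/x^2 terms vanish:
= 5/7 ≈ 0.71

0.71


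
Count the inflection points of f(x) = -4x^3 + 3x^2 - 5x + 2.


Inflection points occur where f''(x) = 0 and concavity changes.
f(x) = -4x^3 + 3x^2 - 5x + 2
f'(x) = -12x^2 + 6x - 5
f''(x) = -24x + 6
Set f''(x) = 0:
-24x + 6 = 0
x = -6 / (-24) = 1/4
Since f''(x) is linear (degree 1), it changes sign at this point.
Therefore there is exactly 1 inflection point.

1


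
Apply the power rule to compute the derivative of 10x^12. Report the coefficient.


We apply the power rule: d/dx [ax^n] = a*n * x^(n-1)
d/dx [10x^12]
= 10 * 12 * x^(12-1)
= 120x^11
The coefficient is 120

120


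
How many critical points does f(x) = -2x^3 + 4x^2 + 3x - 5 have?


Find where f'(x) = 0:
f(x) = -2x^3 + 4x^2 + 3x - 5
f'(x) = -6x^2 + 8x + 3
This is a quadratic in x. Use the discriminant to count real roots.
Discriminant = (8)^2 - 4 * (-6) * 3
= 64 - (-72)
= 136
Since discriminant > 0, f'(x) = 0 has 2 real solutions.
Number of critical points: 2

2


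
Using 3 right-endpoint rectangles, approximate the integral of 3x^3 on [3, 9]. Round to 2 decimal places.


Right Riemann sum uses right endpoints of each subinterval.
Interval: [3, 9], n = 3
dx = (9 - 3) / 3 = 2
Right endpoints: [5, 7, 9]
f values: [375, 1029, 2187]
Sum = dx * (sum of f values)
= 2 * 3591
= 7182 = 7182.00

7182.00


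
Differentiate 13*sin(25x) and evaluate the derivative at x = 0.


Apply the chain rule to differentiate 13*sin(25x):
d/dx [13*sin(25x)]
= 13 * cos(25x) * d/dx(25x)
= 13 * 25 * cos(25x)
= 325 * cos(25x)
Evaluate at x = 0:
= 325 * cos(0)
= 325 * 1
= 325

325


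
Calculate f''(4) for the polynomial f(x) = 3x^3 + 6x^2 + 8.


First derivative:
f'(x) = 9x^2 + 12x
Second derivative:
f''(x) = 18x + 12
Substitute x = 4:
f''(4) = 18 * 4 + 12
= 72 + 12
= 84

84


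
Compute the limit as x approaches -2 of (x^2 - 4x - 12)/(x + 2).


Direct substitution gives 0/0, so we factor the numerator.
Factor: (x^2 - 4x - 12) = (x + 2)(x - 6)
Cancel the common factor (x + 2):
(x^2 - 4x - 12)/(x + 2) = (x - 6)
Now substitute x = -2:
= (-2) - (6) = -8

-8


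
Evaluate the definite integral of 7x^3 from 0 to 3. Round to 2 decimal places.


Find the antiderivative of 7x^3:
F(x) = 7/4 * x^4
Apply the Fundamental Theorem of Calculus:
F(3) - F(0)
= 7/4 * 3^4 - 7/4 * 0^4
= 7/4 * (81 - 0)
= 7/4 * 81
= 567/4 = 141.75

141.75


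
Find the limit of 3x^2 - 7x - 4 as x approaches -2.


Since polynomials are continuous, we use direct substitution.
lim(x->-2) of 3x^2 - 7x - 4
= 3 * (-2)^2 - 7 * (-2) - 4
= 12 + 14 - 4
= 22

22


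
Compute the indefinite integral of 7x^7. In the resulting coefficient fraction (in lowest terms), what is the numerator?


Apply the power rule for integration:
integral of ax^n dx = a/(n+1) * x^(n+1) + C
integral of 7x^7 dx
= 7/8 * x^8 + C
The coefficient in lowest terms is 7/8, and its numerator is 7

7


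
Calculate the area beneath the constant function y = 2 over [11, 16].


The area under a constant function y = 2 is a rectangle.
Width = 16 - 11 = 5
Height = 2
Area = width * height
= 5 * 2
= 10

10


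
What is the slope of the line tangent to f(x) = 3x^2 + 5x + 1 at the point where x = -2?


The slope of the tangent line equals f'(x) at the point.
f(x) = 3x^2 + 5x + 1
f'(x) = 6x + 5
At x = -2:
f'(-2) = 6 * (-2) + 5
= -12 + 5
= -7

-7


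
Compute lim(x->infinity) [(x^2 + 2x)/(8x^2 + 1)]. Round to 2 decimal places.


For limits at infinity with equal-degree polynomials,
we compare leading coefficients.
Numerator leading term: x^2
Denominator leading term: 8x^2
Divide both by x^2:
lim = (1 + 2/x) / (8 + 1/x^2)
As x -> infinity, the 1/x and 1/x^2 terms vanish:
= 1/8 ≈ 0.13

0.13


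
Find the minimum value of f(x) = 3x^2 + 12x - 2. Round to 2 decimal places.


For a quadratic f(x) = ax^2 + bx + c with a > 0, the minimum is at the vertex.
Vertex x-coordinate: x = -b/(2a)
x = -(12) / (2 * 3)
x = -12/6 = -2
Substitute back to find the minimum value:
f(-2) = 3 * (-2)^2 + 12 * (-2) - 2
= 12 - 24 - 2
= -14 = -14.00

-14.00


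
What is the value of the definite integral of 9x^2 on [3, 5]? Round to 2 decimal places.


Find the antiderivative of 9x^2:
F(x) = 9/3 * x^3
Apply the Fundamental Theorem of Calculus:
F(5) - F(3)
= 9/3 * 5^3 - 9/3 * 3^3
= 9/3 * (125 - 27)
= 9/3 * 98
= 294 = 294.00

294.00


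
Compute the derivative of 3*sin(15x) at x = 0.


Apply the chain rule to differentiate 3*sin(15x):
d/dx [3*sin(15x)]
= 3 * cos(15x) * d/dx(15x)
= 3 * 15 * cos(15x)
= 45 * cos(15x)
Evaluate at x = 0:
= 45 * cos(0)
= 45 * 1
= 45

45


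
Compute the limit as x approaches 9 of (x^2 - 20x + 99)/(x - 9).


Direct substitution gives 0/0, so we factor the numerator.
Factor: (x^2 - 20x + 99) = (x - 9)(x - 11)
Cancel the common factor (x - 9):
(x^2 - 20x + 99)/(x - 9) = (x - 11)
Now substitute x = 9:
= (9) - (11) = -2

-2


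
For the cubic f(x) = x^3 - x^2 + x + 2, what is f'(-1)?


Differentiate f(x) = x^3 - x^2 + x + 2 term by term:
f'(x) = 3x^2 - 2x + 1
Substitute x = -1:
f'(-1) = 3 * (-1)^2 - 2 * (-1) + 1
= 3 + 2 + 1
= 6

6


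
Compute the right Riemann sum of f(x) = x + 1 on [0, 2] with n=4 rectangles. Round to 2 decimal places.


Right Riemann sum uses right endpoints of each subinterval.
Interval: [0, 2], n = 4
dx = (2 - 0) / 4 = 1/2
Right endpoints: [1/2, 1, 3/2, 2]
f values: [3/2, 2, 5/2, 3]
Sum = dx * (sum of f values)
= 1/2 * 9
= 9/2 = 4.50

4.50


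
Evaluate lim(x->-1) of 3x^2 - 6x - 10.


Since polynomials are continuous, we use direct substitution.
lim(x->-1) of 3x^2 - 6x - 10
= 3 * (-1)^2 - 6 * (-1) - 10
= 3 + 6 - 10
= -1

-1


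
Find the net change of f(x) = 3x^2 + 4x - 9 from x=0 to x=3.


Net change = f(b) - f(a)
f(x) = 3x^2 + 4x - 9
Compute f(3):
f(3) = 3 * 3^2 + 4 * 3 - 9
= 27 + 12 - 9
= 30
Compute f(0):
f(0) = 3 * 0^2 + 4 * 0 - 9
= 0 + 0 - 9
= -9
Net change = 30 - (-9) = 39

39


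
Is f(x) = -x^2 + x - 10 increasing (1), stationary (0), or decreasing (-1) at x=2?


Compute f'(x) to determine behavior:
f'(x) = -2x + 1
f'(2) = -2 * 2 + 1
= -4 + 1
= -3
Since f'(2) < 0, the function is decreasing (-1)

-1


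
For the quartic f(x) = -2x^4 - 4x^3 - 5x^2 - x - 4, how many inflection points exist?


Inflection points occur where f''(x) = 0 and concavity changes.
f(x) = -2x^4 - 4x^3 - 5x^2 - x - 4
f'(x) = -8x^3 - 12x^2 - 10x - 1
f''(x) = -24x^2 - 24x - 10
This is a quadratic in x. Use the discriminant to count real roots.
Discriminant = (-24)^2 - 4 * (-24) * (-10)
= 576 - 960
= -384
Since discriminant < 0, f''(x) = 0 has no real solutions.
Number of inflection points: 0

0


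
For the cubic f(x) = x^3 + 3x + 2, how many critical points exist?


Find where f'(x) = 0:
f(x) = x^3 + 3x + 2
f'(x) = 3x^2 + 3
This is a quadratic in x. Use the discriminant to count real roots.
Discriminant = (0)^2 - 4 * 3 * 3
= 0 - 36
= -36
Since discriminant < 0, f'(x) = 0 has no real solutions.
Number of critical points: 0

0


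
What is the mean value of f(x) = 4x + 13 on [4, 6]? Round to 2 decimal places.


Average value = 1/(b-a) * integral from a to b of f(x) dx
First compute the integral of 4x + 13:
F(x) = 2x^2 + 13x
F(6) = 2 * 36 + 13 * 6 = 150
F(4) = 2 * 16 + 13 * 4 = 84
Integral = 150 - 84 = 66
Average = 66 / (6 - 4) = 66 / 2
= 33 = 33.00

33.00


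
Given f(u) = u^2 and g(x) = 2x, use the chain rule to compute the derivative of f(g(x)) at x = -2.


Using the chain rule: (f(g(x)))' = f'(g(x)) * g'(x)
First, find g(-2):
g(-2) = 2 * (-2) + 0 = -4
Next, f'(u) = 2u
And g'(x) = 2
So f'(g(-2)) * g'(-2)
= 2 * (-4) * 2
= -16

-16


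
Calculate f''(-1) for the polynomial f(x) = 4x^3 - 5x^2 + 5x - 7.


First derivative:
f'(x) = 12x^2 - 10x + 5
Second derivative:
f''(x) = 24x - 10
Substitute x = -1:
f''(-1) = 24 * (-1) - 10
= -24 - 10
= -34

-34


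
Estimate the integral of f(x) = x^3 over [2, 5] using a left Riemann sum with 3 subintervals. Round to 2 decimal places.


Left Riemann sum uses left endpoints of each subinterval.
Interval: [2, 5], n = 3
dx = (5 - 2) / 3 = 1
Left endpoints: [2, 3, 4]
f values: [8, 27, 64]
Sum = dx * (sum of f values)
= 1 * 99
= 99 = 99.00

99.00


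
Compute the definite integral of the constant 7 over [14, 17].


The integral of a constant k over [a, b] equals k * (b - a).
integral from 14 to 17 of 7 dx
= 7 * (17 - 14)
= 7 * 3
= 21

21


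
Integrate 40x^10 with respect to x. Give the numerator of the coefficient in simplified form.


Apply the power rule for integration:
integral of ax^n dx = a/(n+1) * x^(n+1) + C
integral of 40x^10 dx
= 40/11 * x^11 + C
The coefficient in lowest terms is 40/11, and its numerator is 40

40


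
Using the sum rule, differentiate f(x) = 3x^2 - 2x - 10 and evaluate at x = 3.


Differentiate term by term using power and sum rules:
f(x) = 3x^2 - 2x - 10
f'(x) = 6x - 2
Substitute x = 3:
f'(3) = 6 * 3 - 2
= 18 - 2
= 16

16


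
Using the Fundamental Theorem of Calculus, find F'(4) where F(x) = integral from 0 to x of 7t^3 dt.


By the Fundamental Theorem of Calculus (Part 1):
If F(x) = integral from 0 to x of f(t) dt, then F'(x) = f(x)
Here f(t) = 7t^3
So F'(x) = 7x^3
Evaluate at x = 4:
F'(4) = 7 * 4^3
= 7 * 64
= 448

448


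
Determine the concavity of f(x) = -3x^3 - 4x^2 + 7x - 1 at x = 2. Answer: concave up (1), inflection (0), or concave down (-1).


Concavity is determined by the sign of f''(x).
f(x) = -3x^3 - 4x^2 + 7x - 1
f'(x) = -9x^2 - 8x + 7
f''(x) = -18x - 8
f''(2) = -18 * 2 - 8
= -36 - 8
= -44
Since f''(2) < 0, the function is concave down (-1)

-1


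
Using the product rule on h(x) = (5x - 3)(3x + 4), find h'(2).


Let u(x) = 5x - 3 and v(x) = 3x + 4
u'(x) = 5
v'(x) = 3
Product rule: h'(x) = u'(x)*v(x) + u(x)*v'(x)
= 5 * (3x + 4) + (5x - 3) * 3
At x = 2:
u(2) = 5 * 2 - 3 = 7
v(2) = 3 * 2 + 4 = 10
h'(2) = 5 * 10 + 7 * 3
= 50 + 21
= 71

71


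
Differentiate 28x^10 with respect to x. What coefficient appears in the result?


We apply the power rule: d/dx [ax^n] = a*n * x^(n-1)
d/dx [28x^10]
= 28 * 10 * x^(10-1)
= 280x^9
The coefficient is 280

280


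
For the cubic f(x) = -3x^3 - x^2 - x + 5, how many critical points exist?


Find where f'(x) = 0:
f(x) = -3x^3 - x^2 - x + 5
f'(x) = -9x^2 - 2x - 1
This is a quadratic in x. Use the discriminant to count real roots.
Discriminant = (-2)^2 - 4 * (-9) * (-1)
= 4 - 36
= -32
Since discriminant < 0, f'(x) = 0 has no real solutions.
Number of critical points: 0

0


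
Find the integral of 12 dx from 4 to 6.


The integral of a constant k over [a, b] equals k * (b - a).
integral from 4 to 6 of 12 dx
= 12 * (6 - 4)
= 12 * 2
= 24

24


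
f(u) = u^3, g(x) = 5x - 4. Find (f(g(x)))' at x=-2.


Using the chain rule: (f(g(x)))' = f'(g(x)) * g'(x)
First, find g(-2):
g(-2) = 5 * (-2) - 4 = -14
Next, f'(u) = 3u^2
And g'(x) = 5
So f'(g(-2)) * g'(-2)
= 3 * (-14)^2 * 5
= 3 * 196 * 5
= 2940

2940


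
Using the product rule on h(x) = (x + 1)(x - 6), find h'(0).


Let u(x) = x + 1 and v(x) = x - 6
u'(x) = 1
v'(x) = 1
Product rule: h'(x) = u'(x)*v(x) + u(x)*v'(x)
= 1 * (x - 6) + (x + 1) * 1
At x = 0:
u(0) = 1 * 0 + 1 = 1
v(0) = 1 * 0 - 6 = -6
h'(0) = 1 * (-6) + 1 * 1
= -6 + 1
= -5

-5


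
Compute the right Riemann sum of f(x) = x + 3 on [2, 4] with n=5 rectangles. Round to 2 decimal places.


Right Riemann sum uses right endpoints of each subinterval.
Interval: [2, 4], n = 5
dx = (4 - 2) / 5 = 2/5
Right endpoints: [12/5, 14/5, 16/5, 18/5, 4]
f values: [27/5, 29/5, 31/5, 33/5, 7]
Sum = dx * (sum of f values)
= 2/5 * 31
= 62/5 = 12.40

12.40


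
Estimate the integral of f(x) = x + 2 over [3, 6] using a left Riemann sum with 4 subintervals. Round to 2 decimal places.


Left Riemann sum uses left endpoints of each subinterval.
Interval: [3, 6], n = 4
dx = (6 - 3) / 4 = 3/4
Left endpoints: [3, 15/4, 9/2, 21/4]
f values: [5, 23/4, 13/2, 29/4]
Sum = dx * (sum of f values)
= 3/4 * 49/2
= 147/8 ≈ 18.38

18.38


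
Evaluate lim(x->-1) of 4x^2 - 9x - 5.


Since polynomials are continuous, we use direct substitution.
lim(x->-1) of 4x^2 - 9x - 5
= 4 * (-1)^2 - 9 * (-1) - 5
= 4 + 9 - 5
= 8

8


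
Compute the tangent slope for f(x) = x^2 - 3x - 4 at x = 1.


The slope of the tangent line equals f'(x) at the point.
f(x) = x^2 - 3x - 4
f'(x) = 2x - 3
At x = 1:
f'(1) = 2 * 1 - 3
= 2 - 3
= -1

-1


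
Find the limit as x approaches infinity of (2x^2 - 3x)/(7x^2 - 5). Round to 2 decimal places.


For limits at infinity with equal-degree polynomials,
we compare leading coefficients.
Numerator leading term: 2x^2
Denominator leading term: 7x^2
Divide both by x^2:
lim = (2 - 3/x) / (7 - 5/x^2)
As x -> infinity, the 1/x and 1/x^2 terms vanish:
= 2/7 ≈ 0.29

0.29


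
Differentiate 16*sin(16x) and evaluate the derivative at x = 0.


Apply the chain rule to differentiate 16*sin(16x):
d/dx [16*sin(16x)]
= 16 * cos(16x) * d/dx(16x)
= 16 * 16 * cos(16x)
= 256 * cos(16x)
Evaluate at x = 0:
= 256 * cos(0)
= 256 * 1
= 256

256


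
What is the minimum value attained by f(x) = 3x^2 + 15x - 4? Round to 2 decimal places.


For a quadratic f(x) = ax^2 + bx + c with a > 0, the minimum is at the vertex.
Vertex x-coordinate: x = -b/(2a)
x = -(15) / (2 * 3)
x = -15/6 = -5/2
Substitute back to find the minimum value:
f(-5/2) = 3 * (-5/2)^2 + 15 * (-5/2) - 4
= 75/4 - 75/2 - 4
= -91/4 = -22.75

-22.75


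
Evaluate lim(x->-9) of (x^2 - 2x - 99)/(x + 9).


Direct substitution gives 0/0, so we factor the numerator.
Factor: (x^2 - 2x - 99) = (x + 9)(x - 11)
Cancel the common factor (x + 9):
(x^2 - 2x - 99)/(x + 9) = (x - 11)
Now substitute x = -9:
= (-9) - (11) = -20

-20


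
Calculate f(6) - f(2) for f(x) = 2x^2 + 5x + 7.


Net change = f(b) - f(a)
f(x) = 2x^2 + 5x + 7
Compute f(6):
f(6) = 2 * 6^2 + 5 * 6 + 7
= 72 + 30 + 7
= 109
Compute f(2):
f(2) = 2 * 2^2 + 5 * 2 + 7
= 8 + 10 + 7
= 25
Net change = 109 - 25 = 84

84


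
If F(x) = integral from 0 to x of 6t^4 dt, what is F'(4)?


By the Fundamental Theorem of Calculus (Part 1):
If F(x) = integral from 0 to x of f(t) dt, then F'(x) = f(x)
Here f(t) = 6t^4
So F'(x) = 6x^4
Evaluate at x = 4:
F'(4) = 6 * 4^4
= 6 * 256
= 1536

1536


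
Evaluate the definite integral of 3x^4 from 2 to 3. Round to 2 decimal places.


Find the antiderivative of 3x^4:
F(x) = 3/5 * x^5
Apply the Fundamental Theorem of Calculus:
F(3) - F(2)
= 3/5 * 3^5 - 3/5 * 2^5
= 3/5 * (243 - 32)
= 3/5 * 211
= 633/5 = 126.60

126.60


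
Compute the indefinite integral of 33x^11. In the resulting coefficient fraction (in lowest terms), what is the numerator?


Apply the power rule for integration:
integral of ax^n dx = a/(n+1) * x^(n+1) + C
integral of 33x^11 dx
= 33/12 * x^12 + C
= 11/4 * x^12 + C
The coefficient in lowest terms is 11/4, and its numerator is 11

11


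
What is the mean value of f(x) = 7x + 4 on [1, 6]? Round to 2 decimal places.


Average value = 1/(b-a) * integral from a to b of f(x) dx
First compute the integral of 7x + 4:
F(x) = (7/2)x^2 + 4x
F(6) = 7/2 * 36 + 4 * 6 = 150
F(1) = 7/2 * 1 + 4 * 1 = 15/2
Integral = 150 - 15/2 = 285/2
Average = (285/2) / (6 - 1) = (285/2) / 5
= 57/2 = 28.50

28.50


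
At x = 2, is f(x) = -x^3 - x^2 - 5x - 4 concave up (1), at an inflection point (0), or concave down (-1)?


Concavity is determined by the sign of f''(x).
f(x) = -x^3 - x^2 - 5x - 4
f'(x) = -3x^2 - 2x - 5
f''(x) = -6x - 2
f''(2) = -6 * 2 - 2
= -12 - 2
= -14
Since f''(2) < 0, the function is concave down (-1)

-1


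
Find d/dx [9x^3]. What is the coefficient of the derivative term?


We apply the power rule: d/dx [ax^n] = a*n * x^(n-1)
d/dx [9x^3]
= 9 * 3 * x^(3-1)
= 27x^2
The coefficient is 27

27


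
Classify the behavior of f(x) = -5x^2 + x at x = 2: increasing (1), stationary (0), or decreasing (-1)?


Compute f'(x) to determine behavior:
f'(x) = -10x + 1
f'(2) = -10 * 2 + 1
= -20 + 1
= -19
Since f'(2) < 0, the function is decreasing (-1)

-1


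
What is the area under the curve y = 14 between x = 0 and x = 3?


The area under a constant function y = 14 is a rectangle.
Width = 3 - 0 = 3
Height = 14
Area = width * height
= 3 * 14
= 42

42


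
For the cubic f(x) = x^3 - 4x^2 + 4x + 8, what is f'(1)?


Differentiate f(x) = x^3 - 4x^2 + 4x + 8 term by term:
f'(x) = 3x^2 - 8x + 4
Substitute x = 1:
f'(1) = 3 * 1^2 - 8 * 1 + 4
= 3 - 8 + 4
= -1

-1


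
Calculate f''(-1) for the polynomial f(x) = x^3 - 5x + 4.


First derivative:
f'(x) = 3x^2 - 5
Second derivative:
f''(x) = 6x
Substitute x = -1:
f''(-1) = 6 * (-1) + 0
= -6 + 0
= -6

-6


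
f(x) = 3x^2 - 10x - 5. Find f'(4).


Differentiate term by term using power and sum rules:
f(x) = 3x^2 - 10x - 5
f'(x) = 6x - 10
Substitute x = 4:
f'(4) = 6 * 4 - 10
= 24 - 10
= 14

14


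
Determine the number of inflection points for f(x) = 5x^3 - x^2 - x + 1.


Inflection points occur where f''(x) = 0 and concavity changes.
f(x) = 5x^3 - x^2 - x + 1
f'(x) = 15x^2 - 2x - 1
f''(x) = 30x - 2
Set f''(x) = 0:
30x - 2 = 0
x = 2 / 30 = 1/15
Since f''(x) is linear (degree 1), it changes sign at this point.
Therefore there is exactly 1 inflection point.

1


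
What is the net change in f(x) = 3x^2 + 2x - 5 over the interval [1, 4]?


Net change = f(b) - f(a)
f(x) = 3x^2 + 2x - 5
Compute f(4):
f(4) = 3 * 4^2 + 2 * 4 - 5
= 48 + 8 - 5
= 51
Compute f(1):
f(1) = 3 * 1^2 + 2 * 1 - 5
= 3 + 2 - 5
= 0
Net change = 51 - 0 = 51

51


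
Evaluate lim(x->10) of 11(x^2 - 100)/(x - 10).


Direct substitution gives 0/0, so we factor the numerator.
Factor: 11(x^2 - 100) = 11 * (x - 10)(x + 10)
Cancel the common factor (x - 10):
11(x^2 - 100)/(x - 10) = 11 * (x + 10)
Now substitute x = 10:
= 11 * (10 + 10) = 220

220


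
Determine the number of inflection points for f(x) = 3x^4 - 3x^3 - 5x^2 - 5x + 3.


Inflection points occur where f''(x) = 0 and concavity changes.
f(x) = 3x^4 - 3x^3 - 5x^2 - 5x + 3
f'(x) = 12x^3 - 9x^2 - 10x - 5
f''(x) = 36x^2 - 18x - 10
This is a quadratic in x. Use the discriminant to count real roots.
Discriminant = (-18)^2 - 4 * 36 * (-10)
= 324 - (-1440)
= 1764
Since discriminant > 0, f''(x) = 0 has 2 distinct real solutions.
A quadratic with two distinct real roots changes sign at each root, so concavity changes at both.
Number of inflection points: 2

2


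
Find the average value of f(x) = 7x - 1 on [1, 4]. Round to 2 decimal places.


Average value = 1/(b-a) * integral from a to b of f(x) dx
First compute the integral of 7x - 1:
F(x) = (7/2)x^2 - x
F(4) = 7/2 * 16 - 1 * 4 = 52
F(1) = 7/2 * 1 - 1 * 1 = 5/2
Integral = 52 - 5/2 = 99/2
Average = (99/2) / (4 - 1) = (99/2) / 3
= 33/2 = 16.50

16.50


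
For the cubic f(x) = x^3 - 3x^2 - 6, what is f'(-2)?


Differentiate f(x) = x^3 - 3x^2 - 6 term by term:
f'(x) = 3x^2 - 6x
Substitute x = -2:
f'(-2) = 3 * (-2)^2 - 6 * (-2) + 0
= 12 + 12 + 0
= 24

24


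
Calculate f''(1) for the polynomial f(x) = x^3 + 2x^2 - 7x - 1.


First derivative:
f'(x) = 3x^2 + 4x - 7
Second derivative:
f''(x) = 6x + 4
Substitute x = 1:
f''(1) = 6 * 1 + 4
= 6 + 4
= 10

10


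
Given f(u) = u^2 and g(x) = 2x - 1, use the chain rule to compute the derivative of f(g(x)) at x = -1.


Using the chain rule: (f(g(x)))' = f'(g(x)) * g'(x)
First, find g(-1):
g(-1) = 2 * (-1) - 1 = -3
Next, f'(u) = 2u
And g'(x) = 2
So f'(g(-1)) * g'(-1)
= 2 * (-3) * 2
= -12

-12


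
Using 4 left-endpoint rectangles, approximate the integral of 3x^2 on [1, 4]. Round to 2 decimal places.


Left Riemann sum uses left endpoints of each subinterval.
Interval: [1, 4], n = 4
dx = (4 - 1) / 4 = 3/4
Left endpoints: [1, 7/4, 5/2, 13/4]
f values: [3, 147/16, 75/4, 507/16]
Sum = dx * (sum of f values)
= 3/4 * 501/8
= 1503/32 ≈ 46.97

46.97


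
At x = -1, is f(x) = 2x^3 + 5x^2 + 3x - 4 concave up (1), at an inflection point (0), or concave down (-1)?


Concavity is determined by the sign of f''(x).
f(x) = 2x^3 + 5x^2 + 3x - 4
f'(x) = 6x^2 + 10x + 3
f''(x) = 12x + 10
f''(-1) = 12 * (-1) + 10
= -12 + 10
= -2
Since f''(-1) < 0, the function is concave down (-1)

-1


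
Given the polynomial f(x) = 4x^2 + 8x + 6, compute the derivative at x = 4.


Differentiate term by term using power and sum rules:
f(x) = 4x^2 + 8x + 6
f'(x) = 8x + 8
Substitute x = 4:
f'(4) = 8 * 4 + 8
= 32 + 8
= 40

40


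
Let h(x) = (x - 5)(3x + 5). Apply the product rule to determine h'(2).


Let u(x) = x - 5 and v(x) = 3x + 5
u'(x) = 1
v'(x) = 3
Product rule: h'(x) = u'(x)*v(x) + u(x)*v'(x)
= 1 * (3x + 5) + (x - 5) * 3
At x = 2:
u(2) = 1 * 2 - 5 = -3
v(2) = 3 * 2 + 5 = 11
h'(2) = 1 * 11 + (-3) * 3
= 11 - 9
= 2

2


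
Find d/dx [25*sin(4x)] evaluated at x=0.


Apply the chain rule to differentiate 25*sin(4x):
d/dx [25*sin(4x)]
= 25 * cos(4x) * d/dx(4x)
= 25 * 4 * cos(4x)
= 100 * cos(4x)
Evaluate at x = 0:
= 100 * cos(0)
= 100 * 1
= 100

100


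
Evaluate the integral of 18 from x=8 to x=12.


The integral of a constant k over [a, b] equals k * (b - a).
integral from 8 to 12 of 18 dx
= 18 * (12 - 8)
= 18 * 4
= 72

72


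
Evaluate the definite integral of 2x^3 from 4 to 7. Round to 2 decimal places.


Find the antiderivative of 2x^3:
F(x) = 2/4 * x^4
Apply the Fundamental Theorem of Calculus:
F(7) - F(4)
= 2/4 * 7^4 - 2/4 * 4^4
= 2/4 * (2401 - 256)
= 2/4 * 2145
= 2145/2 = 1072.50

1072.50


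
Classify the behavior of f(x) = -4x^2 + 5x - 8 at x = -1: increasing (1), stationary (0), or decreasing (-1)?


Compute f'(x) to determine behavior:
f'(x) = -8x + 5
f'(-1) = -8 * (-1) + 5
= 8 + 5
= 13
Since f'(-1) > 0, the function is increasing (1)

1


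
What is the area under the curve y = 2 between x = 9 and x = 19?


The area under a constant function y = 2 is a rectangle.
Width = 19 - 9 = 10
Height = 2
Area = width * height
= 10 * 2
= 20

20


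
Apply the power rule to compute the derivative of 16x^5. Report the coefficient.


We apply the power rule: d/dx [ax^n] = a*n * x^(n-1)
d/dx [16x^5]
= 16 * 5 * x^(5-1)
= 80x^4
The coefficient is 80

80


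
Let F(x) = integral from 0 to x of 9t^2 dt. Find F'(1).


By the Fundamental Theorem of Calculus (Part 1):
If F(x) = integral from 0 to x of f(t) dt, then F'(x) = f(x)
Here f(t) = 9t^2
So F'(x) = 9x^2
Evaluate at x = 1:
F'(1) = 9 * 1^2
= 9 * 1
= 9

9


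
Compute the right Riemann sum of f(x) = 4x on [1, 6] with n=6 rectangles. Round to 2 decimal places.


Right Riemann sum uses right endpoints of each subinterval.
Interval: [1, 6], n = 6
dx = (6 - 1) / 6 = 5/6
Right endpoints: [11/6, 8/3, 7/2, 13/3, 31/6, 6]
f values: [22/3, 32/3, 14, 52/3, 62/3, 24]
Sum = dx * (sum of f values)
= 5/6 * 94
= 235/3 ≈ 78.33

78.33


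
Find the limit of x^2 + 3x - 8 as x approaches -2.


Since polynomials are continuous, we use direct substitution.
lim(x->-2) of x^2 + 3x - 8
= 1 * (-2)^2 + 3 * (-2) - 8
= 4 - 6 - 8
= -10

-10


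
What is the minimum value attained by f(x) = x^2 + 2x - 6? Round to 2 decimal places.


For a quadratic f(x) = ax^2 + bx + c with a > 0, the minimum is at the vertex.
Vertex x-coordinate: x = -b/(2a)
x = -(2) / (2 * 1)
x = -2/2 = -1
Substitute back to find the minimum value:
f(-1) = 1 * (-1)^2 + 2 * (-1) - 6
= 1 - 2 - 6
= -7 = -7.00

-7.00


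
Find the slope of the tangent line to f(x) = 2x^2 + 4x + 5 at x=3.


The slope of the tangent line equals f'(x) at the point.
f(x) = 2x^2 + 4x + 5
f'(x) = 4x + 4
At x = 3:
f'(3) = 4 * 3 + 4
= 12 + 4
= 16

16


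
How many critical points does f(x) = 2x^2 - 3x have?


Find where f'(x) = 0:
f'(x) = 4x - 3
Set f'(x) = 0:
4x - 3 = 0
x = 3 / 4 = 3/4
This is a linear equation in x, so there is exactly one solution.
Number of critical points: 1

1


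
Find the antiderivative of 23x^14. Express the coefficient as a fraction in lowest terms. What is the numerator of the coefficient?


Apply the power rule for integration:
integral of ax^n dx = a/(n+1) * x^(n+1) + C
integral of 23x^14 dx
= 23/15 * x^15 + C
The coefficient in lowest terms is 23/15, and its numerator is 23

23


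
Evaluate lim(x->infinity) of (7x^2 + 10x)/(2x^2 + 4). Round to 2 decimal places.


For limits at infinity with equal-degree polynomials,
we compare leading coefficients.
Numerator leading term: 7x^2
Denominator leading term: 2x^2
Divide both by x^2:
lim = (7 + 10/x) / (2 + 4/x^2)
As x -> infinity, the 1/x and 1/x^2 terms vanish:
= 7/2 = 3.50

3.50


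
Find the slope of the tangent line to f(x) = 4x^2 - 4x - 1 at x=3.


The slope of the tangent line equals f'(x) at the point.
f(x) = 4x^2 - 4x - 1
f'(x) = 8x - 4
At x = 3:
f'(3) = 8 * 3 - 4
= 24 - 4
= 20

20


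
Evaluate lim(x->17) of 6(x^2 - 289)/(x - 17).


Direct substitution gives 0/0, so we factor the numerator.
Factor: 6(x^2 - 289) = 6 * (x - 17)(x + 17)
Cancel the common factor (x - 17):
6(x^2 - 289)/(x - 17) = 6 * (x + 17)
Now substitute x = 17:
= 6 * (17 + 17) = 204

204


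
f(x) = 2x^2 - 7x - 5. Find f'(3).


Differentiate term by term using power and sum rules:
f(x) = 2x^2 - 7x - 5
f'(x) = 4x - 7
Substitute x = 3:
f'(3) = 4 * 3 - 7
= 12 - 7
= 5

5


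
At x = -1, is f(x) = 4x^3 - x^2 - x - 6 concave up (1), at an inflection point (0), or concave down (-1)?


Concavity is determined by the sign of f''(x).
f(x) = 4x^3 - x^2 - x - 6
f'(x) = 12x^2 - 2x - 1
f''(x) = 24x - 2
f''(-1) = 24 * (-1) - 2
= -24 - 2
= -26
Since f''(-1) < 0, the function is concave down (-1)

-1


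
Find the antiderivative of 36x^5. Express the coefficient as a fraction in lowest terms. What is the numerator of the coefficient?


Apply the power rule for integration:
integral of ax^n dx = a/(n+1) * x^(n+1) + C
integral of 36x^5 dx
= 36/6 * x^6 + C
= 6 * x^6 + C
The coefficient in lowest terms is 6 = 6/1, so its numerator is 6

6


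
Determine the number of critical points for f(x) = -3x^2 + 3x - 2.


Find where f'(x) = 0:
f'(x) = -6x + 3
Set f'(x) = 0:
-6x + 3 = 0
x = -3 / (-6) = 1/2
This is a linear equation in x, so there is exactly one solution.
Number of critical points: 1

1
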